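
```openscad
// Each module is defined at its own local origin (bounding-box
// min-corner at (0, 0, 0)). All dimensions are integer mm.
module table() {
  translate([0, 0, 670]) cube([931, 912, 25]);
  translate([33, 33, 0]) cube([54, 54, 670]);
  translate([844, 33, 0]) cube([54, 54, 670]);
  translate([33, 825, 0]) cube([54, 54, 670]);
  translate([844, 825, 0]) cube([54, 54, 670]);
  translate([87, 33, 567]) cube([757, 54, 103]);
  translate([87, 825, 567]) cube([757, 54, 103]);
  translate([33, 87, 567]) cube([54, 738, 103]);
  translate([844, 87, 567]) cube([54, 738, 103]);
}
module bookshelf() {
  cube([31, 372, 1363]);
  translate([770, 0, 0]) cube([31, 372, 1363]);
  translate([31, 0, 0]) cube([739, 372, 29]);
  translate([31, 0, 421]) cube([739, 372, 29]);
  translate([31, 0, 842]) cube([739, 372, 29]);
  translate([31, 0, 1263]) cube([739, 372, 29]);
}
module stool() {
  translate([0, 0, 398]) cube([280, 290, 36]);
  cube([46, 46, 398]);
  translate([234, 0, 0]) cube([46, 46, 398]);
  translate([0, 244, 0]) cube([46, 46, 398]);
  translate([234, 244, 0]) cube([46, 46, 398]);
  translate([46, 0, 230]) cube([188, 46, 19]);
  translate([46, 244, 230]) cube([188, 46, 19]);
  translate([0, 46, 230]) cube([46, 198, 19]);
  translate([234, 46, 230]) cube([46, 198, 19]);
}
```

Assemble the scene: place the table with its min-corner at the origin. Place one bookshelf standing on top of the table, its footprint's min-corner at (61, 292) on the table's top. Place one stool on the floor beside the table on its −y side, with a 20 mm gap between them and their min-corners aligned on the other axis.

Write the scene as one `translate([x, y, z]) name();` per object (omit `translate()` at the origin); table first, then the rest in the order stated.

table();
translate([61, 292, 695]) bookshelf();
translate([0, -310, 0]) stool();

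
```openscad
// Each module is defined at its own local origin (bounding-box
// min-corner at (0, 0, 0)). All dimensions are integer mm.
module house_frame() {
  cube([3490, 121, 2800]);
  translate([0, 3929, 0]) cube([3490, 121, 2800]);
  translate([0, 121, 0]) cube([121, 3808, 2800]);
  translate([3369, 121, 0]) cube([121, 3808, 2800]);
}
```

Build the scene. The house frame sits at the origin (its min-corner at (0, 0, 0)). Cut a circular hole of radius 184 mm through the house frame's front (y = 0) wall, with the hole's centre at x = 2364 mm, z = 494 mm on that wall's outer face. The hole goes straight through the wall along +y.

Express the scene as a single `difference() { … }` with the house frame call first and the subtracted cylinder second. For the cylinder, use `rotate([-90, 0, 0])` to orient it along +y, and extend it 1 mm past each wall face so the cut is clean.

difference() {
  house_frame();
  translate([2364, -1, 494]) rotate([-90, 0, 0]) cylinder(h = 123, r = 184);
}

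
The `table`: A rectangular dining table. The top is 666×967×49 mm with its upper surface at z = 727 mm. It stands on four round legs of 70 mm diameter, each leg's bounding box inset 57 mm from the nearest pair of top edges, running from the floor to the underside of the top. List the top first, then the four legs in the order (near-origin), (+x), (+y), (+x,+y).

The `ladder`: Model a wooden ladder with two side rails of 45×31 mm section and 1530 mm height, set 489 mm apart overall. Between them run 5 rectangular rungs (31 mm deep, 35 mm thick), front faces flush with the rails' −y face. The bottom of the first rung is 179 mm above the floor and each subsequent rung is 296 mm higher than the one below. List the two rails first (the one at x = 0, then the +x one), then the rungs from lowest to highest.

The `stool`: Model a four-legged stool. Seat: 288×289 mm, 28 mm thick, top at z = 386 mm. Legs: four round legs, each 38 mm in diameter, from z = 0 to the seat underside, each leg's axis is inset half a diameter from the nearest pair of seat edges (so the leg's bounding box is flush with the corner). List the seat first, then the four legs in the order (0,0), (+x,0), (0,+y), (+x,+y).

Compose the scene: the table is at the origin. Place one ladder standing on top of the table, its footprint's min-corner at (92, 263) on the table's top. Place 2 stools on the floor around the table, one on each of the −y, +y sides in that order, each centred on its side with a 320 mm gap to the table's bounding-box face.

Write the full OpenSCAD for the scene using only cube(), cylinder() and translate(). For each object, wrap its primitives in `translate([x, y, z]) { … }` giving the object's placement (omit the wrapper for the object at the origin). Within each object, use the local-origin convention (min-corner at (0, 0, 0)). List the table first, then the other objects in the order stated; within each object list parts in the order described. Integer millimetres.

translate([0, 0, 678]) cube([666, 967, 49]);
translate([92, 92, 0]) cylinder(h = 678, r = 35);
translate([574, 92, 0]) cylinder(h = 678, r = 35);
translate([92, 875, 0]) cylinder(h = 678, r = 35);
translate([574, 875, 0]) cylinder(h = 678, r = 35);
translate([92, 263, 727]) {
  cube([45, 31, 1530]);
  translate([444, 0, 0]) cube([45, 31, 1530]);
  translate([45, 0, 179]) cube([399, 31, 35]);
  translate([45, 0, 475]) cube([399, 31, 35]);
  translate([45, 0, 771]) cube([399, 31, 35]);
  translate([45, 0, 1067]) cube([399, 31, 35]);
  translate([45, 0, 1363]) cube([399, 31, 35]);
}
translate([189, -609, 0]) {
  translate([0, 0, 358]) cube([288, 289, 28]);
  translate([19, 19, 0]) cylinder(h = 358, r = 19);
  translate([269, 19, 0]) cylinder(h = 358, r = 19);
  translate([19, 270, 0]) cylinder(h = 358, r = 19);
  translate([269, 270, 0]) cylinder(h = 358, r = 19);
}
translate([189, 1287, 0]) {
  translate([0, 0, 358]) cube([288, 289, 28]);
  translate([19, 19, 0]) cylinder(h = 358, r = 19);
  translate([269, 19, 0]) cylinder(h = 358, r = 19);
  translate([19, 270, 0]) cylinder(h = 358, r = 19);
  translate([269, 270, 0]) cylinder(h = 358, r = 19);
}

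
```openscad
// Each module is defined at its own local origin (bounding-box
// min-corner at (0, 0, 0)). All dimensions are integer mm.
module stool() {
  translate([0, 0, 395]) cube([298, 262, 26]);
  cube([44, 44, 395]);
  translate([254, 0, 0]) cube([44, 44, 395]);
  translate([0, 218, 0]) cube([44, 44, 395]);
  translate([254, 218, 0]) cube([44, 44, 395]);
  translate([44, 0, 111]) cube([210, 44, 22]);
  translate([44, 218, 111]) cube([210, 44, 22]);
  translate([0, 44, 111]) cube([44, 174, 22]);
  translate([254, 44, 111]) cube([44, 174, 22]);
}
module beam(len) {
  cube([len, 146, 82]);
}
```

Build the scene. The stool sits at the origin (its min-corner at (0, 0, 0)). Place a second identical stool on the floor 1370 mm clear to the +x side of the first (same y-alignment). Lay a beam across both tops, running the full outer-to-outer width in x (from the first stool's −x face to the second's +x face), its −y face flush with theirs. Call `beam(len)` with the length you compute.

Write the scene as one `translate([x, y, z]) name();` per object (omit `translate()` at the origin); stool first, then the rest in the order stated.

stool();
translate([1668, 0, 0]) stool();
translate([0, 0, 421]) beam(1966);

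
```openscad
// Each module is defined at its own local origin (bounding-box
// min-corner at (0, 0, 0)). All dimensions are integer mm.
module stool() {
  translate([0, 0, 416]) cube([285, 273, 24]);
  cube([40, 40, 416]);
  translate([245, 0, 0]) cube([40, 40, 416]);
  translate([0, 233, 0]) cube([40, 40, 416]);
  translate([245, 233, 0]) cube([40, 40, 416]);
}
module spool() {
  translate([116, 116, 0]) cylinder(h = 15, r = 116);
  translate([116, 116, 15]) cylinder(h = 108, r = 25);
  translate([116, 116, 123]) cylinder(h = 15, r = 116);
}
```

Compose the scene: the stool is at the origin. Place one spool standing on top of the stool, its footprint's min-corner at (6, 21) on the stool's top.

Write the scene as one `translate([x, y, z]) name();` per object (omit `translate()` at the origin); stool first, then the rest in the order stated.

stool();
translate([6, 21, 440]) spool();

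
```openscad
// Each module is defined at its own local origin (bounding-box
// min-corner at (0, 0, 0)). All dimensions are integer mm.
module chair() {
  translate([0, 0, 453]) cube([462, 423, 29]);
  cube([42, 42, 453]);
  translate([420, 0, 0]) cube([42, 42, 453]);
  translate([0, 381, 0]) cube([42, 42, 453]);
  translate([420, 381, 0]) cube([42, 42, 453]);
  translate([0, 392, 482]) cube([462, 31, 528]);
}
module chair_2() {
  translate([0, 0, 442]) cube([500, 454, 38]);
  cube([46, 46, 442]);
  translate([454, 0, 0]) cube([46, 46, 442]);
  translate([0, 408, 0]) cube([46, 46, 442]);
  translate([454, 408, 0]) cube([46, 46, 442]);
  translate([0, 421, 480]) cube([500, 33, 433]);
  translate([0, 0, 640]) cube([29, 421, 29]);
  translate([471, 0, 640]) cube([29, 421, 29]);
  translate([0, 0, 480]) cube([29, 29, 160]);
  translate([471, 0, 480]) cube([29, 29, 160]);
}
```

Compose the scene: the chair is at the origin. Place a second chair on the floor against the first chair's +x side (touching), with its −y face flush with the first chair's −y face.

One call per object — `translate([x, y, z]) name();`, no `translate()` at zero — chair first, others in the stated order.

chair();
translate([462, 0, 0]) chair_2();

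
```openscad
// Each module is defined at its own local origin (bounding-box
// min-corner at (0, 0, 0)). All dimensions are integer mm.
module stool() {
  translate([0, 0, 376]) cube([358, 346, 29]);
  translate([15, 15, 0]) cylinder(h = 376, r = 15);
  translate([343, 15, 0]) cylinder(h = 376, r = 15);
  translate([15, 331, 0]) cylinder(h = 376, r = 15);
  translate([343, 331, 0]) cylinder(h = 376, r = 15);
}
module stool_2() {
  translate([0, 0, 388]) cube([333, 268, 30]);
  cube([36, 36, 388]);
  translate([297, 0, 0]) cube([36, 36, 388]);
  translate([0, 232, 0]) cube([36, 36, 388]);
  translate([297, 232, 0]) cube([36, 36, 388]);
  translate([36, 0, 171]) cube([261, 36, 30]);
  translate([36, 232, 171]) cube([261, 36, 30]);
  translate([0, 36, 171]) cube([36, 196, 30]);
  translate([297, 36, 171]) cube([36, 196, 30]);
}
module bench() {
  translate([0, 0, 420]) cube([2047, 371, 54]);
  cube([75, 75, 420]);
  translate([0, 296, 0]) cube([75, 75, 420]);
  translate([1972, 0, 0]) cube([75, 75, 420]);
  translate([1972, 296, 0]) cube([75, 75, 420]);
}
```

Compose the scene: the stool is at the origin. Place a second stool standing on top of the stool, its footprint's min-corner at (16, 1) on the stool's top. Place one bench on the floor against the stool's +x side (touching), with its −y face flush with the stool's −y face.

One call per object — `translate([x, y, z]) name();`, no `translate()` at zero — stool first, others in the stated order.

stool();
translate([16, 1, 405]) stool_2();
translate([358, 0, 0]) bench();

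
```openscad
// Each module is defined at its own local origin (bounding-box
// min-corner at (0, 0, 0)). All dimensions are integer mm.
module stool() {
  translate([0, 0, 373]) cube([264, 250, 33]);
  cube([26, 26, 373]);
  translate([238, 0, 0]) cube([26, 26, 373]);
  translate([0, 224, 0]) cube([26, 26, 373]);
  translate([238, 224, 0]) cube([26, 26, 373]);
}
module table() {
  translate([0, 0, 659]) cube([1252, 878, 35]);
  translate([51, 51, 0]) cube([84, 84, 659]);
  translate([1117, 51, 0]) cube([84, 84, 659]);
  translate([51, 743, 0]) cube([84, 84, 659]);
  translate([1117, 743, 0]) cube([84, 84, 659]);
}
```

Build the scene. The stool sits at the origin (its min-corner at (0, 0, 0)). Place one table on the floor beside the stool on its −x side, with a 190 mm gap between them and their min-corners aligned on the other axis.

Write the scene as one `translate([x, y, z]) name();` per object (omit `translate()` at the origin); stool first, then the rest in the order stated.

stool();
translate([-1442, 0, 0]) table();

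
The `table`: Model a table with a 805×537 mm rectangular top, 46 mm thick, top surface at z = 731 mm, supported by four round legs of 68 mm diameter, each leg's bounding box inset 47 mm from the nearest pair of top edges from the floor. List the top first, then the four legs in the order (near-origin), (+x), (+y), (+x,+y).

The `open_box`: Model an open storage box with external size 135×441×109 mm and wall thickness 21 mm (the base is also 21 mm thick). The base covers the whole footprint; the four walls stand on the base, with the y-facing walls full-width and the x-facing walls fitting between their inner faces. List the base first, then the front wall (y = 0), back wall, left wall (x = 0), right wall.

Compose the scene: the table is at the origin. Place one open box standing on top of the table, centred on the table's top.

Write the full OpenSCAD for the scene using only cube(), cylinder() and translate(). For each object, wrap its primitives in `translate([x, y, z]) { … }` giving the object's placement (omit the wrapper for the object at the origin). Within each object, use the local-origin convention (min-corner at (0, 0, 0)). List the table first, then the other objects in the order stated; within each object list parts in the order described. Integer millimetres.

translate([0, 0, 685]) cube([805, 537, 46]);
translate([81, 81, 0]) cylinder(h = 685, r = 34);
translate([724, 81, 0]) cylinder(h = 685, r = 34);
translate([81, 456, 0]) cylinder(h = 685, r = 34);
translate([724, 456, 0]) cylinder(h = 685, r = 34);
translate([335, 48, 731]) {
  cube([135, 441, 21]);
  translate([0, 0, 21]) cube([135, 21, 88]);
  translate([0, 420, 21]) cube([135, 21, 88]);
  translate([0, 21, 21]) cube([21, 399, 88]);
  translate([114, 21, 21]) cube([21, 399, 88]);
}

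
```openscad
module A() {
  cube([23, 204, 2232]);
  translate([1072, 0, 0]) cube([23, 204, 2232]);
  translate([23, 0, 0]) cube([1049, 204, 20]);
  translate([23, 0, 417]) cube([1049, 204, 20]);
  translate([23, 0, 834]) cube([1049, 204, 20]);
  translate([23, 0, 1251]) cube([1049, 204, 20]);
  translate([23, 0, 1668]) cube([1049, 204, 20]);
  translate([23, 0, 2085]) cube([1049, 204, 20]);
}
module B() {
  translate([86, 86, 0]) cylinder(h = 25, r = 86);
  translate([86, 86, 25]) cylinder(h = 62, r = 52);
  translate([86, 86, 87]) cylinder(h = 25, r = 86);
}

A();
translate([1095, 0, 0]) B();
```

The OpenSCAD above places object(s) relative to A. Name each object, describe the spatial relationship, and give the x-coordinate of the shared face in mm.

A is a bookshelf. B is a spool. The spool is against the bookshelf's +x side, with their −y faces flush. The x-coordinate of the shared face is 1095 mm.

The bookshelf's +x face and the spool's −x face are both at x = 1095 mm.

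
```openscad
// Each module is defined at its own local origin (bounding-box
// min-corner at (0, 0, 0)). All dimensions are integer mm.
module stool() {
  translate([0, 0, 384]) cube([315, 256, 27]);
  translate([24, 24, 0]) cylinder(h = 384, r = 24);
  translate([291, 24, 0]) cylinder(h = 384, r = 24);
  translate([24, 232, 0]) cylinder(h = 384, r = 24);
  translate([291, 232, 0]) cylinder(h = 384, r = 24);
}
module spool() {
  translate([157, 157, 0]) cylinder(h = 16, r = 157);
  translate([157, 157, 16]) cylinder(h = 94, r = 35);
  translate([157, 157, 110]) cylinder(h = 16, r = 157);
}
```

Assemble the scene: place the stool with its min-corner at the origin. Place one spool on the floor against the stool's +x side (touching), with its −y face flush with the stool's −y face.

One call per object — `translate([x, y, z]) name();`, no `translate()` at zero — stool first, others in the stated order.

stool();
translate([315, 0, 0]) spool();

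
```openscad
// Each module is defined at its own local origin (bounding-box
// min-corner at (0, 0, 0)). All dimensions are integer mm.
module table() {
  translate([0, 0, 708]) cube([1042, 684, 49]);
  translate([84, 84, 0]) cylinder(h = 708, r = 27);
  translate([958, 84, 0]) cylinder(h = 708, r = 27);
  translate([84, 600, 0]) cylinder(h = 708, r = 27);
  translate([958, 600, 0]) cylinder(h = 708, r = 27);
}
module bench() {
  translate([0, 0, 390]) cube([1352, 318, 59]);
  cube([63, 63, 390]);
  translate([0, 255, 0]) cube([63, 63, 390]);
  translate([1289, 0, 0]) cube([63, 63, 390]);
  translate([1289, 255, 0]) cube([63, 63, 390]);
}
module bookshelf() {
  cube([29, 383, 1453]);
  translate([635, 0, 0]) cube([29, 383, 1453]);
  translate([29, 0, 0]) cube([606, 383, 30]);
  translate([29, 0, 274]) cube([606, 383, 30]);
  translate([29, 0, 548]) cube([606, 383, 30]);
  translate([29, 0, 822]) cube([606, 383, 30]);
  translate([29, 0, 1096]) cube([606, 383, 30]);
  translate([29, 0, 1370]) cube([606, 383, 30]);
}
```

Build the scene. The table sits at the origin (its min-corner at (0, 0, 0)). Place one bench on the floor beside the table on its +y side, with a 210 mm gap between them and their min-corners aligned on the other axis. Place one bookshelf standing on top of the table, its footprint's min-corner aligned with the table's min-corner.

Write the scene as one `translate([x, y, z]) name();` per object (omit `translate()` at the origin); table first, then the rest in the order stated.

table();
translate([0, 894, 0]) bench();
translate([0, 0, 757]) bookshelf();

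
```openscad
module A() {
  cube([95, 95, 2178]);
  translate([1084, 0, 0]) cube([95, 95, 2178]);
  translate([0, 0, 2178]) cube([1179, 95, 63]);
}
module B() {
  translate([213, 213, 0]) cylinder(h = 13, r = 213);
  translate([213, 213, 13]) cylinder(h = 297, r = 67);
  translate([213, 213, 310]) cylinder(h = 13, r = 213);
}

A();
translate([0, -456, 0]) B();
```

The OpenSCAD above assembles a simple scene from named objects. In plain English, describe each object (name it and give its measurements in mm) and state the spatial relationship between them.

A is a rectangular door frame: two vertical jambs of 95×95 mm section, 2178 mm tall, with a clear opening 989 mm wide between their inner faces. A header 63 mm tall and 95 mm deep lies on top of the jambs and spans the full outside width.

B is a spool: two coaxial disc flanges of radius 213 mm and thickness 13 mm, joined by a core cylinder of radius 67 mm and height 297 mm. The lower flange rests on z = 0 and the three cylinders share a vertical axis.

The spool is on the floor beside the door frame on its −y side.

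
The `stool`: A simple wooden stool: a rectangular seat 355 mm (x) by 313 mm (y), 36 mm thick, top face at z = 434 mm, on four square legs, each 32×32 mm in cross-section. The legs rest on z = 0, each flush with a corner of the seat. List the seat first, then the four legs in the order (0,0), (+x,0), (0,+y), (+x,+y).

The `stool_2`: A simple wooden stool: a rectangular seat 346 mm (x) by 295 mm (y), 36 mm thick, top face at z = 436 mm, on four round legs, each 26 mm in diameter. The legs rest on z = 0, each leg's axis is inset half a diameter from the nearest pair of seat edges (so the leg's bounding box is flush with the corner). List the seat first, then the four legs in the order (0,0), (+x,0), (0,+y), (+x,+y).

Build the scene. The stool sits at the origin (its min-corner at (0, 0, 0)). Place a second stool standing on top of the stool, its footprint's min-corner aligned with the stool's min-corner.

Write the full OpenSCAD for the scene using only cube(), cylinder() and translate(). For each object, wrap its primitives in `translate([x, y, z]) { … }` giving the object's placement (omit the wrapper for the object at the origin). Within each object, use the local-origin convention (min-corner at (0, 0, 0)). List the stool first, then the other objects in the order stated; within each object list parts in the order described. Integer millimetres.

translate([0, 0, 398]) cube([355, 313, 36]);
cube([32, 32, 398]);
translate([323, 0, 0]) cube([32, 32, 398]);
translate([0, 281, 0]) cube([32, 32, 398]);
translate([323, 281, 0]) cube([32, 32, 398]);
translate([0, 0, 434]) {
  translate([0, 0, 400]) cube([346, 295, 36]);
  translate([13, 13, 0]) cylinder(h = 400, r = 13);
  translate([333, 13, 0]) cylinder(h = 400, r = 13);
  translate([13, 282, 0]) cylinder(h = 400, r = 13);
  translate([333, 282, 0]) cylinder(h = 400, r = 13);
}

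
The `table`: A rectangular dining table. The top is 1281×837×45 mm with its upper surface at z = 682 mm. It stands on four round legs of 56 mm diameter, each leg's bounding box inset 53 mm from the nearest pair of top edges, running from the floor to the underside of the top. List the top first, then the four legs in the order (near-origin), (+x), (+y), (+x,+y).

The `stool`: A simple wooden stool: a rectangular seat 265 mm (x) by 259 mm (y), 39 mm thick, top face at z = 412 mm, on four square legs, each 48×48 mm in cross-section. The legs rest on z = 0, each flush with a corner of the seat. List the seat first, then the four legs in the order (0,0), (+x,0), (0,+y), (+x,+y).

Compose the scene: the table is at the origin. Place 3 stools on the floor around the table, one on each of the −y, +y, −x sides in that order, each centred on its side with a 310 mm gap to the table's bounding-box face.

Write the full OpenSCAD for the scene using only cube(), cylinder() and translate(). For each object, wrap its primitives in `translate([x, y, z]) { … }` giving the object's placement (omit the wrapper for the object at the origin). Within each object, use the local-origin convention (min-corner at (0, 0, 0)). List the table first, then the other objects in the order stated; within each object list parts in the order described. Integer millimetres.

translate([0, 0, 637]) cube([1281, 837, 45]);
translate([81, 81, 0]) cylinder(h = 637, r = 28);
translate([1200, 81, 0]) cylinder(h = 637, r = 28);
translate([81, 756, 0]) cylinder(h = 637, r = 28);
translate([1200, 756, 0]) cylinder(h = 637, r = 28);
translate([508, -569, 0]) {
  translate([0, 0, 373]) cube([265, 259, 39]);
  cube([48, 48, 373]);
  translate([217, 0, 0]) cube([48, 48, 373]);
  translate([0, 211, 0]) cube([48, 48, 373]);
  translate([217, 211, 0]) cube([48, 48, 373]);
}
translate([508, 1147, 0]) {
  translate([0, 0, 373]) cube([265, 259, 39]);
  cube([48, 48, 373]);
  translate([217, 0, 0]) cube([48, 48, 373]);
  translate([0, 211, 0]) cube([48, 48, 373]);
  translate([217, 211, 0]) cube([48, 48, 373]);
}
translate([-575, 289, 0]) {
  translate([0, 0, 373]) cube([265, 259, 39]);
  cube([48, 48, 373]);
  translate([217, 0, 0]) cube([48, 48, 373]);
  translate([0, 211, 0]) cube([48, 48, 373]);
  translate([217, 211, 0]) cube([48, 48, 373]);
}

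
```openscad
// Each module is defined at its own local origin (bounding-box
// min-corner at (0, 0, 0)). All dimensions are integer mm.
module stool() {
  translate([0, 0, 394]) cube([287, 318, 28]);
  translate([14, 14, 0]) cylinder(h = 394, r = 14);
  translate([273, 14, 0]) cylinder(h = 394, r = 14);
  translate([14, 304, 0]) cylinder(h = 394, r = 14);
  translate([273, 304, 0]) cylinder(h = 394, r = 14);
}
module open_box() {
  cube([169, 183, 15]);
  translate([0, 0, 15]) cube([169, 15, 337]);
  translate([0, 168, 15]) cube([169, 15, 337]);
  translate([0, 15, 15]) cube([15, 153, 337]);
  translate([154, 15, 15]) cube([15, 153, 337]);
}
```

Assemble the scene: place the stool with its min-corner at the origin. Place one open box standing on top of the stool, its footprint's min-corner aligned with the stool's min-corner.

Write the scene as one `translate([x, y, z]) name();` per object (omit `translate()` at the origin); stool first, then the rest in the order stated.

stool();
translate([0, 0, 422]) open_box();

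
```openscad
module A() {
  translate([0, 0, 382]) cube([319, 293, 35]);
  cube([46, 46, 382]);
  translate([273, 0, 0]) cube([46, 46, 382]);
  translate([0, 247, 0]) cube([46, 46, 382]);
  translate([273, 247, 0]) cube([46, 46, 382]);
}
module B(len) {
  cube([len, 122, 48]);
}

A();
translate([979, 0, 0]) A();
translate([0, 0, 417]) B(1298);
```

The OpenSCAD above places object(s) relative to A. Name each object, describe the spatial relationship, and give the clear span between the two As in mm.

A is a stool. B is a beam. A beam spans the tops of two stools. The clear span between the two stools is 660 mm.

Second stool starts at x = 979; first ends at x = 319; clear span = 979 − 319 = 660 mm.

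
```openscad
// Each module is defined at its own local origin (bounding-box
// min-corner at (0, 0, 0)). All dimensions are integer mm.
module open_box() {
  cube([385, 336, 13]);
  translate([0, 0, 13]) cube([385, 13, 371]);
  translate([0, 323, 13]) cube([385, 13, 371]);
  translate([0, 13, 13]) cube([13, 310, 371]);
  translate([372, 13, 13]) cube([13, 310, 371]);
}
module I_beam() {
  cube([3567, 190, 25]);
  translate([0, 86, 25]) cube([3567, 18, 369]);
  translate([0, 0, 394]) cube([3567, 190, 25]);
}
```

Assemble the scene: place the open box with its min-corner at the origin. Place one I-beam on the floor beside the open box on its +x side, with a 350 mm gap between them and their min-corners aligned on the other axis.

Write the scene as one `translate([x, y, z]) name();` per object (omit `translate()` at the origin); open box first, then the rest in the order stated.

open_box();
translate([735, 0, 0]) I_beam();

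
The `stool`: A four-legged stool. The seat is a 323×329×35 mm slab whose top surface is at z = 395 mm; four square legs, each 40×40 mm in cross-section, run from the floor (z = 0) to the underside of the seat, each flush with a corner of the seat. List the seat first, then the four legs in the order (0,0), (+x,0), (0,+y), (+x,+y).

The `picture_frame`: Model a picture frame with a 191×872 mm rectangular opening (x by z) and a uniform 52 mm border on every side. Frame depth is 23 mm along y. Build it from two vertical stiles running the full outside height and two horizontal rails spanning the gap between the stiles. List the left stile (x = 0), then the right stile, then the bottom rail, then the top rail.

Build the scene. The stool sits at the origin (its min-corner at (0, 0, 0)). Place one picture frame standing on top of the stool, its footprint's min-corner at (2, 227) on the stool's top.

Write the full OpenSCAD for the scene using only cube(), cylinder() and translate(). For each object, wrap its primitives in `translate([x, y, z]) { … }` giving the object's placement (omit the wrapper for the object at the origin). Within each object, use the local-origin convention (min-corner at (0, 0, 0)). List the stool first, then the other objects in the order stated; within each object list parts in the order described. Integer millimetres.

translate([0, 0, 360]) cube([323, 329, 35]);
cube([40, 40, 360]);
translate([283, 0, 0]) cube([40, 40, 360]);
translate([0, 289, 0]) cube([40, 40, 360]);
translate([283, 289, 0]) cube([40, 40, 360]);
translate([2, 227, 395]) {
  cube([52, 23, 976]);
  translate([243, 0, 0]) cube([52, 23, 976]);
  translate([52, 0, 0]) cube([191, 23, 52]);
  translate([52, 0, 924]) cube([191, 23, 52]);
}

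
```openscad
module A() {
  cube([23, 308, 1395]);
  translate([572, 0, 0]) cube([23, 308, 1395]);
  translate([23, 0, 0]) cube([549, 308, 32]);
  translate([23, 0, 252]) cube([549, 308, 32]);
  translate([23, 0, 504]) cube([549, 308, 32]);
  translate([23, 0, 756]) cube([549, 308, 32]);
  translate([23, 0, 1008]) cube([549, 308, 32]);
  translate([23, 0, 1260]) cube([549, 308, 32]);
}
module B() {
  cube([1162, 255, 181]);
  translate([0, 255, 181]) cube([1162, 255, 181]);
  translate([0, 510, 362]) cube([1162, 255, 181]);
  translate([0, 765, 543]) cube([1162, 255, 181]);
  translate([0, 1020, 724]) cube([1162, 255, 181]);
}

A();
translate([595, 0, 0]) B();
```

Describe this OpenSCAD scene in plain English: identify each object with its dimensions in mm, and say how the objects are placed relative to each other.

A is a bookshelf 595 mm wide overall, 308 mm deep and 1395 mm tall. The two sides are 23 mm thick vertical panels. 6 horizontal shelves of 32 mm thickness span between the inner faces of the sides; the lowest shelf sits on the floor and shelves are stacked with a clear vertical gap of 220 mm between each pair.

B is a run of 5 identical solid stair steps. Each tread is 1162×255 mm and each step block is 181 mm high. Step 1 rests on the floor; step k is offset from step 1 by (k−1)×255 mm in y and (k−1)×181 mm in z.

The staircase is against the bookshelf's +x side, with their −y faces flush.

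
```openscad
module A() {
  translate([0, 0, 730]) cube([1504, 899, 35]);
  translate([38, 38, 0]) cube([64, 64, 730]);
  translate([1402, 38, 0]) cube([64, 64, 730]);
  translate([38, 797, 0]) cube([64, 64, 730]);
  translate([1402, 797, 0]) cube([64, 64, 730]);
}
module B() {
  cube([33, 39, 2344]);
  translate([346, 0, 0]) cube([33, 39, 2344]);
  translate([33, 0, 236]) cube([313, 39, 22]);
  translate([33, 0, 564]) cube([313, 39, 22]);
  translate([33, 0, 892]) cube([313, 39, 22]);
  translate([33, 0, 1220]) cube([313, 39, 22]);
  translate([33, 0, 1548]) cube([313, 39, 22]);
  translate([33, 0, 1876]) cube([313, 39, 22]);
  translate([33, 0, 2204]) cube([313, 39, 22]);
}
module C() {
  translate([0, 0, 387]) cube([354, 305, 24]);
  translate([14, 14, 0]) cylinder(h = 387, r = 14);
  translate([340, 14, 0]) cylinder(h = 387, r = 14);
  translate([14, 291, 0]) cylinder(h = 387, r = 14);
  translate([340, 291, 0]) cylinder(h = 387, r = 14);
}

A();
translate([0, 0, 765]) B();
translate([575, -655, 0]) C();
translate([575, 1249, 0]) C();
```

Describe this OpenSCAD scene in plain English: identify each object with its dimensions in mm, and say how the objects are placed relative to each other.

A is a table: top 1504 mm (x) × 899 mm (y), 35 mm thick, upper face at z = 765 mm, on four 64×64 mm square legs, each inset 38 mm from the nearest pair of top edges, running from z = 0 to the bottom of the top.

B is a straight ladder. Two 33×39 mm vertical rails, 2344 mm tall, stand 379 mm apart (outside-to-outside) with their front faces coplanar on the −y side. 7 rungs, each 39 mm deep and 22 mm tall, span between the inner faces of the rails, front faces flush with the rails. The lowest rung's underside is at z = 236 mm and rungs are spaced 328 mm apart (underside to underside).

C is a simple wooden stool: a rectangular seat 354 mm (x) by 305 mm (y), 24 mm thick, top face at z = 411 mm, on four round legs, each 28 mm in diameter. The legs rest on z = 0, each leg's axis is inset half a diameter from the nearest pair of seat edges (so the leg's bounding box is flush with the corner).

The ladder is on top of the table. Two stools sit around the table at the −y, +y sides.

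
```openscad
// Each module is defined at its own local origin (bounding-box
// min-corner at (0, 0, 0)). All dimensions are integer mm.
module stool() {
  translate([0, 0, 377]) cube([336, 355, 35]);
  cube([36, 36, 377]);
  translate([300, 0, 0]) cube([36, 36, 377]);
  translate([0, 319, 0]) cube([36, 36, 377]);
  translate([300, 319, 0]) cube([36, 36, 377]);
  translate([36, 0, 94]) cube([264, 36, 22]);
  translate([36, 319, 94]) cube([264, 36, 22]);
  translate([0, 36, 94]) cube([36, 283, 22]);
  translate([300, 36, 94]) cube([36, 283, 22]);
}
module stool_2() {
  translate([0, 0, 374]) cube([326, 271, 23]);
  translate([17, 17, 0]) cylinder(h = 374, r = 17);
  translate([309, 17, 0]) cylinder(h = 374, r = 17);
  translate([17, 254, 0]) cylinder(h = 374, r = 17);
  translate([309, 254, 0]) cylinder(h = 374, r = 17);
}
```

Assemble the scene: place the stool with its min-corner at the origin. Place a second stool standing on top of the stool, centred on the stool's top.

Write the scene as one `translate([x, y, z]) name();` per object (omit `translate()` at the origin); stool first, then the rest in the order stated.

stool();
translate([5, 42, 412]) stool_2();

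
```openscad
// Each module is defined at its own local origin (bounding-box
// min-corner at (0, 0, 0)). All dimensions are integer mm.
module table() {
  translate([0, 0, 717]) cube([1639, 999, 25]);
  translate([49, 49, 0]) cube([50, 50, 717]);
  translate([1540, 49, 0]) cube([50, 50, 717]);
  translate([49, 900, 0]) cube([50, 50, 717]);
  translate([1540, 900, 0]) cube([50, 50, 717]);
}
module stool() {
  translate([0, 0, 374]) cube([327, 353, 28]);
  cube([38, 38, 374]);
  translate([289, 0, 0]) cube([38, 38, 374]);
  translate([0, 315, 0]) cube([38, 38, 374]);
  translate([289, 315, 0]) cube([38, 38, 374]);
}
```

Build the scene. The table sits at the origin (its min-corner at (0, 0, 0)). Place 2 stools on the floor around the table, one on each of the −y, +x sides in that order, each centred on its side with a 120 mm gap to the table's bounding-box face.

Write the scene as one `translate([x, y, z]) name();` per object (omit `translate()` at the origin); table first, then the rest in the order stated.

table();
translate([656, -473, 0]) stool();
translate([1759, 323, 0]) stool();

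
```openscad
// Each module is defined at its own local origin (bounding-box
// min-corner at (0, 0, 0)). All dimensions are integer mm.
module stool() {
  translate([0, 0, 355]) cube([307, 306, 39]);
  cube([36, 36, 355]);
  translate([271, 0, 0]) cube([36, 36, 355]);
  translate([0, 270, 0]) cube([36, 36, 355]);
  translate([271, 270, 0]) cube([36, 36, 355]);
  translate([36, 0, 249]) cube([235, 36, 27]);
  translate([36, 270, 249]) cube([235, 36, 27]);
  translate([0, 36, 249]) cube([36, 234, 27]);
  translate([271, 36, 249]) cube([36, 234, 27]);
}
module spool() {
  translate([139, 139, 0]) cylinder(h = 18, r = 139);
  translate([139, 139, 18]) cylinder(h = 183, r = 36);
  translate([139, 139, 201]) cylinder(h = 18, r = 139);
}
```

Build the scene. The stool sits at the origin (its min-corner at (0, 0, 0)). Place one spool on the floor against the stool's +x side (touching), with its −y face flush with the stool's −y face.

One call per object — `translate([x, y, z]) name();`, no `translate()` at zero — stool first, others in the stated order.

stool();
translate([307, 0, 0]) spool();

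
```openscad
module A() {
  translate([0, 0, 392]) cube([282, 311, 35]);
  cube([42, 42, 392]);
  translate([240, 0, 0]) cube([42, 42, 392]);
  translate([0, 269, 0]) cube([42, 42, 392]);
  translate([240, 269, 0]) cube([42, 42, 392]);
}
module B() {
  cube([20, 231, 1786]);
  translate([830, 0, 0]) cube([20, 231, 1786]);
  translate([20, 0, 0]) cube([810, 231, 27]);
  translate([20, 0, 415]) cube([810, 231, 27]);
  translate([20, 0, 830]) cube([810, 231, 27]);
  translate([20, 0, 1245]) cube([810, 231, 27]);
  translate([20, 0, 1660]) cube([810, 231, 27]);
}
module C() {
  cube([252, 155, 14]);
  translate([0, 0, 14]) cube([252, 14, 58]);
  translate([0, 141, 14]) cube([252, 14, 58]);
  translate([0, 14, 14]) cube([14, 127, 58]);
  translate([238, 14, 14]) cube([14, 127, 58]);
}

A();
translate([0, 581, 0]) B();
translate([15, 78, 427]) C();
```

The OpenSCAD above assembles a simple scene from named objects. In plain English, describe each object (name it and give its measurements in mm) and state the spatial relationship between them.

A is a four-legged stool. The seat is 282×311 mm, 35 mm thick, top at z = 427 mm. It stands on four square legs, each 42×42 mm in cross-section, from z = 0 to the seat underside, each flush with a corner of the seat.

B is a bookshelf 850 mm wide overall, 231 mm deep and 1786 mm tall. The two sides are 20 mm thick vertical panels. 5 horizontal shelves of 27 mm thickness span between the inner faces of the sides; the lowest shelf sits on the floor and shelves are stacked with a clear vertical gap of 388 mm between each pair.

C is an open storage box with external size 252×155×72 mm and wall thickness 14 mm (the base is also 14 mm thick). The base covers the whole footprint; the four walls stand on the base, with the y-facing walls full-width and the x-facing walls fitting between their inner faces.

The bookshelf is on the floor beside the stool on its +y side. The open box is on top of the stool, centred.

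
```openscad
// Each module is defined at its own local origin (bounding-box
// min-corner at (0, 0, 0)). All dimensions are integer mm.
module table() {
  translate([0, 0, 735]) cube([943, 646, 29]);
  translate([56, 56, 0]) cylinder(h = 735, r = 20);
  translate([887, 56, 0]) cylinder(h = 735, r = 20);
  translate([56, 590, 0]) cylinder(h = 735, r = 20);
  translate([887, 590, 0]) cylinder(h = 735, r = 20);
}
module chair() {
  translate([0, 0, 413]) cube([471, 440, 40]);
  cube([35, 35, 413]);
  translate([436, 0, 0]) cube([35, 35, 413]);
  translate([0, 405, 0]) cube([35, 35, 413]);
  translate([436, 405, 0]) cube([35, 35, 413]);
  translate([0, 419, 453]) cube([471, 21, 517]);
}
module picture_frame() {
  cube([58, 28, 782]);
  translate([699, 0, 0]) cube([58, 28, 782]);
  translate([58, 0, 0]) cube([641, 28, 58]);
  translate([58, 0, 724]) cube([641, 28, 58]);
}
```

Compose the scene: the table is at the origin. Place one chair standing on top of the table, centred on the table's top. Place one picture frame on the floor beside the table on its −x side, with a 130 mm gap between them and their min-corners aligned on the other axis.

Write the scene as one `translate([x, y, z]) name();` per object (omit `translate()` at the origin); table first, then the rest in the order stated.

table();
translate([236, 103, 764]) chair();
translate([-887, 0, 0]) picture_frame();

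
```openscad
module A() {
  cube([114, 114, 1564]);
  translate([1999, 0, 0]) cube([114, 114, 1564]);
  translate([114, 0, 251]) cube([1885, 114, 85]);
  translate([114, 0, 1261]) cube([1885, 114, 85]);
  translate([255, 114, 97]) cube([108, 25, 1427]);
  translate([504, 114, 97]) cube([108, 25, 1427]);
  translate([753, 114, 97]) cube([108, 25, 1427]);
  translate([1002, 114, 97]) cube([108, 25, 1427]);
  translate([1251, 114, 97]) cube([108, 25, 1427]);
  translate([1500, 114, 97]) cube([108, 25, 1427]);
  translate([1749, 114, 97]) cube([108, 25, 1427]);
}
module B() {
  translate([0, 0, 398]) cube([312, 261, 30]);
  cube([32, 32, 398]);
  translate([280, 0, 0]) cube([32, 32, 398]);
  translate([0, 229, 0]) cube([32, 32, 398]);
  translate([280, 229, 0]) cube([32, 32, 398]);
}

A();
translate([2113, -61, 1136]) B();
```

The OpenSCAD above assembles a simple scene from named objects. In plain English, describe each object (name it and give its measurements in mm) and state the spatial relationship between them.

A is a fence section. Two 114×114 mm posts, 1564 mm tall, stand on the floor with a clear span of 1885 mm between their inner faces. Two horizontal rails of 114×85 mm section span the gap between the posts with their undersides at z = 251 mm and z = 1261 mm, flush with the posts' −y face. 7 pickets, each 108 mm wide, 25 mm thick and 1427 mm tall, are fixed to the +y face of the rails with their bottoms at z = 97 mm, evenly spaced across the span with equal gaps (rounded down to the nearest mm) at the −x end and between each pair — any rounding remainder accumulates at the +x end.

B is a four-legged stool. The seat is a 312×261×30 mm slab whose top surface is at z = 428 mm; four square legs, each 32×32 mm in cross-section, run from the floor (z = 0) to the underside of the seat, each flush with a corner of the seat.

The stool is beside the fence section with their tops flush at z = 1564.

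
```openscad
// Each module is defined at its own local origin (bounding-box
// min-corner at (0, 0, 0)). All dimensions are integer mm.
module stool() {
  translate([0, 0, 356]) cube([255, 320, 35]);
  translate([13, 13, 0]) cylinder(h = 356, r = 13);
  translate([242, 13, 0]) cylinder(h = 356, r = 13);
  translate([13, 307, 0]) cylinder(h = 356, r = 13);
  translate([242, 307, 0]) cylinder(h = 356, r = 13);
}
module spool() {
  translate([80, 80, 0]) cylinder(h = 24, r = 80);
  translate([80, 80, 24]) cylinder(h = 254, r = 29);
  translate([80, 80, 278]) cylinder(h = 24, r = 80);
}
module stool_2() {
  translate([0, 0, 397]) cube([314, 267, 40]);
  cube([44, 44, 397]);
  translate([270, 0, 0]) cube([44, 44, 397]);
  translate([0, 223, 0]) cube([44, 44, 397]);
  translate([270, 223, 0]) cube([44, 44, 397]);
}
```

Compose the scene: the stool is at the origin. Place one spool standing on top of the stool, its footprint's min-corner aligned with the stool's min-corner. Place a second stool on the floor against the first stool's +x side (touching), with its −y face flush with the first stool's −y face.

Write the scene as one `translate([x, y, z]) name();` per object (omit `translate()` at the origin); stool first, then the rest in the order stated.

stool();
translate([0, 0, 391]) spool();
translate([255, 0, 0]) stool_2();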